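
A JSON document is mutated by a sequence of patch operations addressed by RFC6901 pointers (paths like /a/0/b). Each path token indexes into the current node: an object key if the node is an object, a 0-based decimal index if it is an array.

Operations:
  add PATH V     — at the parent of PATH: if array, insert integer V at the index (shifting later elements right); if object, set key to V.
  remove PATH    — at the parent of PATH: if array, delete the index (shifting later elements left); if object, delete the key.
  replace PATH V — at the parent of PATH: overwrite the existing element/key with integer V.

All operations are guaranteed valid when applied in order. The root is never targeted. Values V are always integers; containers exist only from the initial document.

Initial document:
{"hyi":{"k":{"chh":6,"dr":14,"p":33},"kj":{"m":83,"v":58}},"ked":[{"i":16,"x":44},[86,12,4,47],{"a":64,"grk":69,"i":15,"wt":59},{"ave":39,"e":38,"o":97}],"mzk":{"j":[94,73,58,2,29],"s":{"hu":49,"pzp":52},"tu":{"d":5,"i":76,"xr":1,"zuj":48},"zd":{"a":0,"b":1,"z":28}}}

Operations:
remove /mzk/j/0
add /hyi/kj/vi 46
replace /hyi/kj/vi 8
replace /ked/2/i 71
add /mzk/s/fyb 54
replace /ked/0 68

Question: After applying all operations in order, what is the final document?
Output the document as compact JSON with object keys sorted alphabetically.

After op 1 (remove /mzk/j/0): {"hyi":{"k":{"chh":6,"dr":14,"p":33},"kj":{"m":83,"v":58}},"ked":[{"i":16,"x":44},[86,12,4,47],{"a":64,"grk":69,"i":15,"wt":59},{"ave":39,"e":38,"o":97}],"mzk":{"j":[73,58,2,29],"s":{"hu":49,"pzp":52},"tu":{"d":5,"i":76,"xr":1,"zuj":48},"zd":{"a":0,"b":1,"z":28}}}
After op 2 (add /hyi/kj/vi 46): {"hyi":{"k":{"chh":6,"dr":14,"p":33},"kj":{"m":83,"v":58,"vi":46}},"ked":[{"i":16,"x":44},[86,12,4,47],{"a":64,"grk":69,"i":15,"wt":59},{"ave":39,"e":38,"o":97}],"mzk":{"j":[73,58,2,29],"s":{"hu":49,"pzp":52},"tu":{"d":5,"i":76,"xr":1,"zuj":48},"zd":{"a":0,"b":1,"z":28}}}
After op 3 (replace /hyi/kj/vi 8): {"hyi":{"k":{"chh":6,"dr":14,"p":33},"kj":{"m":83,"v":58,"vi":8}},"ked":[{"i":16,"x":44},[86,12,4,47],{"a":64,"grk":69,"i":15,"wt":59},{"ave":39,"e":38,"o":97}],"mzk":{"j":[73,58,2,29],"s":{"hu":49,"pzp":52},"tu":{"d":5,"i":76,"xr":1,"zuj":48},"zd":{"a":0,"b":1,"z":28}}}
After op 4 (replace /ked/2/i 71): {"hyi":{"k":{"chh":6,"dr":14,"p":33},"kj":{"m":83,"v":58,"vi":8}},"ked":[{"i":16,"x":44},[86,12,4,47],{"a":64,"grk":69,"i":71,"wt":59},{"ave":39,"e":38,"o":97}],"mzk":{"j":[73,58,2,29],"s":{"hu":49,"pzp":52},"tu":{"d":5,"i":76,"xr":1,"zuj":48},"zd":{"a":0,"b":1,"z":28}}}
After op 5 (add /mzk/s/fyb 54): {"hyi":{"k":{"chh":6,"dr":14,"p":33},"kj":{"m":83,"v":58,"vi":8}},"ked":[{"i":16,"x":44},[86,12,4,47],{"a":64,"grk":69,"i":71,"wt":59},{"ave":39,"e":38,"o":97}],"mzk":{"j":[73,58,2,29],"s":{"fyb":54,"hu":49,"pzp":52},"tu":{"d":5,"i":76,"xr":1,"zuj":48},"zd":{"a":0,"b":1,"z":28}}}
After op 6 (replace /ked/0 68): {"hyi":{"k":{"chh":6,"dr":14,"p":33},"kj":{"m":83,"v":58,"vi":8}},"ked":[68,[86,12,4,47],{"a":64,"grk":69,"i":71,"wt":59},{"ave":39,"e":38,"o":97}],"mzk":{"j":[73,58,2,29],"s":{"fyb":54,"hu":49,"pzp":52},"tu":{"d":5,"i":76,"xr":1,"zuj":48},"zd":{"a":0,"b":1,"z":28}}}

Answer: {"hyi":{"k":{"chh":6,"dr":14,"p":33},"kj":{"m":83,"v":58,"vi":8}},"ked":[68,[86,12,4,47],{"a":64,"grk":69,"i":71,"wt":59},{"ave":39,"e":38,"o":97}],"mzk":{"j":[73,58,2,29],"s":{"fyb":54,"hu":49,"pzp":52},"tu":{"d":5,"i":76,"xr":1,"zuj":48},"zd":{"a":0,"b":1,"z":28}}}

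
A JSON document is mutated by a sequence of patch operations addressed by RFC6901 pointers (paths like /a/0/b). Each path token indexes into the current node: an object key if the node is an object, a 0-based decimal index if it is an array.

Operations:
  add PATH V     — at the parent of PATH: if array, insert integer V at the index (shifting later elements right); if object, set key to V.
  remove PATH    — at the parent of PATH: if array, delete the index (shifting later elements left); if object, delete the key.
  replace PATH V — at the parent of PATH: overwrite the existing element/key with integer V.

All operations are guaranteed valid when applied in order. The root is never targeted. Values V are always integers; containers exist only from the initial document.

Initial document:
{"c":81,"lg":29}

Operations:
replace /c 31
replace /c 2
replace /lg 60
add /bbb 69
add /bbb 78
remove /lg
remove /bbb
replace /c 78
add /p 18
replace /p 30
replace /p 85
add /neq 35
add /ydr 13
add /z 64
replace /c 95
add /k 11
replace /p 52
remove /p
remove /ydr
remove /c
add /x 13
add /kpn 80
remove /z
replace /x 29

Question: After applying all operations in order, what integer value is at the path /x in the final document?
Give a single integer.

After op 1 (replace /c 31): {"c":31,"lg":29}
After op 2 (replace /c 2): {"c":2,"lg":29}
After op 3 (replace /lg 60): {"c":2,"lg":60}
After op 4 (add /bbb 69): {"bbb":69,"c":2,"lg":60}
After op 5 (add /bbb 78): {"bbb":78,"c":2,"lg":60}
After op 6 (remove /lg): {"bbb":78,"c":2}
After op 7 (remove /bbb): {"c":2}
After op 8 (replace /c 78): {"c":78}
After op 9 (add /p 18): {"c":78,"p":18}
After op 10 (replace /p 30): {"c":78,"p":30}
After op 11 (replace /p 85): {"c":78,"p":85}
After op 12 (add /neq 35): {"c":78,"neq":35,"p":85}
After op 13 (add /ydr 13): {"c":78,"neq":35,"p":85,"ydr":13}
After op 14 (add /z 64): {"c":78,"neq":35,"p":85,"ydr":13,"z":64}
After op 15 (replace /c 95): {"c":95,"neq":35,"p":85,"ydr":13,"z":64}
After op 16 (add /k 11): {"c":95,"k":11,"neq":35,"p":85,"ydr":13,"z":64}
After op 17 (replace /p 52): {"c":95,"k":11,"neq":35,"p":52,"ydr":13,"z":64}
After op 18 (remove /p): {"c":95,"k":11,"neq":35,"ydr":13,"z":64}
After op 19 (remove /ydr): {"c":95,"k":11,"neq":35,"z":64}
After op 20 (remove /c): {"k":11,"neq":35,"z":64}
After op 21 (add /x 13): {"k":11,"neq":35,"x":13,"z":64}
After op 22 (add /kpn 80): {"k":11,"kpn":80,"neq":35,"x":13,"z":64}
After op 23 (remove /z): {"k":11,"kpn":80,"neq":35,"x":13}
After op 24 (replace /x 29): {"k":11,"kpn":80,"neq":35,"x":29}
Value at /x: 29

Answer: 29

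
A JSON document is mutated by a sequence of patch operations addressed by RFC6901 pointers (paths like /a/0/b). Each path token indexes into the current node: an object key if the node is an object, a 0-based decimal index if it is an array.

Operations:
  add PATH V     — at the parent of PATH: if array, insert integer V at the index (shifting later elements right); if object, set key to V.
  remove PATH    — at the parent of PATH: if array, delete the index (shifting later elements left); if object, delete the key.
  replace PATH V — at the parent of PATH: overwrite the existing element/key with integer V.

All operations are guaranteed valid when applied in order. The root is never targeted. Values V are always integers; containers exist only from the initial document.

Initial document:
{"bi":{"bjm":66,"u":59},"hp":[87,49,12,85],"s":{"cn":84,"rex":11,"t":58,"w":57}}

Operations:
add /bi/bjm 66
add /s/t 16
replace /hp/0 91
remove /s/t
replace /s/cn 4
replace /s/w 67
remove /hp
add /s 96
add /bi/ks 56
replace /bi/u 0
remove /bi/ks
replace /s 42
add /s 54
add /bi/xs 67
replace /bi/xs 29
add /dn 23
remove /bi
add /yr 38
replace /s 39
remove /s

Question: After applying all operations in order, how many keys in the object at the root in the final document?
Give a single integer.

After op 1 (add /bi/bjm 66): {"bi":{"bjm":66,"u":59},"hp":[87,49,12,85],"s":{"cn":84,"rex":11,"t":58,"w":57}}
After op 2 (add /s/t 16): {"bi":{"bjm":66,"u":59},"hp":[87,49,12,85],"s":{"cn":84,"rex":11,"t":16,"w":57}}
After op 3 (replace /hp/0 91): {"bi":{"bjm":66,"u":59},"hp":[91,49,12,85],"s":{"cn":84,"rex":11,"t":16,"w":57}}
After op 4 (remove /s/t): {"bi":{"bjm":66,"u":59},"hp":[91,49,12,85],"s":{"cn":84,"rex":11,"w":57}}
After op 5 (replace /s/cn 4): {"bi":{"bjm":66,"u":59},"hp":[91,49,12,85],"s":{"cn":4,"rex":11,"w":57}}
After op 6 (replace /s/w 67): {"bi":{"bjm":66,"u":59},"hp":[91,49,12,85],"s":{"cn":4,"rex":11,"w":67}}
After op 7 (remove /hp): {"bi":{"bjm":66,"u":59},"s":{"cn":4,"rex":11,"w":67}}
After op 8 (add /s 96): {"bi":{"bjm":66,"u":59},"s":96}
After op 9 (add /bi/ks 56): {"bi":{"bjm":66,"ks":56,"u":59},"s":96}
After op 10 (replace /bi/u 0): {"bi":{"bjm":66,"ks":56,"u":0},"s":96}
After op 11 (remove /bi/ks): {"bi":{"bjm":66,"u":0},"s":96}
After op 12 (replace /s 42): {"bi":{"bjm":66,"u":0},"s":42}
After op 13 (add /s 54): {"bi":{"bjm":66,"u":0},"s":54}
After op 14 (add /bi/xs 67): {"bi":{"bjm":66,"u":0,"xs":67},"s":54}
After op 15 (replace /bi/xs 29): {"bi":{"bjm":66,"u":0,"xs":29},"s":54}
After op 16 (add /dn 23): {"bi":{"bjm":66,"u":0,"xs":29},"dn":23,"s":54}
After op 17 (remove /bi): {"dn":23,"s":54}
After op 18 (add /yr 38): {"dn":23,"s":54,"yr":38}
After op 19 (replace /s 39): {"dn":23,"s":39,"yr":38}
After op 20 (remove /s): {"dn":23,"yr":38}
Size at the root: 2

Answer: 2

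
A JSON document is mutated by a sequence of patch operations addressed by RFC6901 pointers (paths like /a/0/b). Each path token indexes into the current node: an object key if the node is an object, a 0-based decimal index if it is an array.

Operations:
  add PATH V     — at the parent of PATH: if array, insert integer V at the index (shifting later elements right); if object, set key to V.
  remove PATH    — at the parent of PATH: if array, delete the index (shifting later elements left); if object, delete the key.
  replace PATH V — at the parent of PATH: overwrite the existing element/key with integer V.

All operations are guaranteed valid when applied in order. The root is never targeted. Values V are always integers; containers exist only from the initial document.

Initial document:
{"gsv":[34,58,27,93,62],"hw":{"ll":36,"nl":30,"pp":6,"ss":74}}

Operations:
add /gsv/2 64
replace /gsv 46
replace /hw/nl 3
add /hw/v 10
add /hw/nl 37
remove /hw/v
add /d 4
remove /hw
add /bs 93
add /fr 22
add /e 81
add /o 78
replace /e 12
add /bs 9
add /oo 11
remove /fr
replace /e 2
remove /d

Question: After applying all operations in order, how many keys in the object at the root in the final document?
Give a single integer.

Answer: 5

Derivation:
After op 1 (add /gsv/2 64): {"gsv":[34,58,64,27,93,62],"hw":{"ll":36,"nl":30,"pp":6,"ss":74}}
After op 2 (replace /gsv 46): {"gsv":46,"hw":{"ll":36,"nl":30,"pp":6,"ss":74}}
After op 3 (replace /hw/nl 3): {"gsv":46,"hw":{"ll":36,"nl":3,"pp":6,"ss":74}}
After op 4 (add /hw/v 10): {"gsv":46,"hw":{"ll":36,"nl":3,"pp":6,"ss":74,"v":10}}
After op 5 (add /hw/nl 37): {"gsv":46,"hw":{"ll":36,"nl":37,"pp":6,"ss":74,"v":10}}
After op 6 (remove /hw/v): {"gsv":46,"hw":{"ll":36,"nl":37,"pp":6,"ss":74}}
After op 7 (add /d 4): {"d":4,"gsv":46,"hw":{"ll":36,"nl":37,"pp":6,"ss":74}}
After op 8 (remove /hw): {"d":4,"gsv":46}
After op 9 (add /bs 93): {"bs":93,"d":4,"gsv":46}
After op 10 (add /fr 22): {"bs":93,"d":4,"fr":22,"gsv":46}
After op 11 (add /e 81): {"bs":93,"d":4,"e":81,"fr":22,"gsv":46}
After op 12 (add /o 78): {"bs":93,"d":4,"e":81,"fr":22,"gsv":46,"o":78}
After op 13 (replace /e 12): {"bs":93,"d":4,"e":12,"fr":22,"gsv":46,"o":78}
After op 14 (add /bs 9): {"bs":9,"d":4,"e":12,"fr":22,"gsv":46,"o":78}
After op 15 (add /oo 11): {"bs":9,"d":4,"e":12,"fr":22,"gsv":46,"o":78,"oo":11}
After op 16 (remove /fr): {"bs":9,"d":4,"e":12,"gsv":46,"o":78,"oo":11}
After op 17 (replace /e 2): {"bs":9,"d":4,"e":2,"gsv":46,"o":78,"oo":11}
After op 18 (remove /d): {"bs":9,"e":2,"gsv":46,"o":78,"oo":11}
Size at the root: 5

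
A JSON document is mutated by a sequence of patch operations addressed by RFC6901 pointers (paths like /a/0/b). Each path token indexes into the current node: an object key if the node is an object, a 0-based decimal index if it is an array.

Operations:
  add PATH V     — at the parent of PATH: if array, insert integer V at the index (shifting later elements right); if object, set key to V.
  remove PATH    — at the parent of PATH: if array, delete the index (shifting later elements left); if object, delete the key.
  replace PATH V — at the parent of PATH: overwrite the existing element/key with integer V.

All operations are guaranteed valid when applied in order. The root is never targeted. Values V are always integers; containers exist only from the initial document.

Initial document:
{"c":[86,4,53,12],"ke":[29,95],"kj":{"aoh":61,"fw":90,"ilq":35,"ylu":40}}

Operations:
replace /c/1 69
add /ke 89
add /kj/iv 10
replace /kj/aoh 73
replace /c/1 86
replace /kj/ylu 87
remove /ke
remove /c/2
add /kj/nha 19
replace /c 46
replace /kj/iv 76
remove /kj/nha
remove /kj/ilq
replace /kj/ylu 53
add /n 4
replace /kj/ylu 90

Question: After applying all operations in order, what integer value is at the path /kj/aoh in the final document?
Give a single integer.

After op 1 (replace /c/1 69): {"c":[86,69,53,12],"ke":[29,95],"kj":{"aoh":61,"fw":90,"ilq":35,"ylu":40}}
After op 2 (add /ke 89): {"c":[86,69,53,12],"ke":89,"kj":{"aoh":61,"fw":90,"ilq":35,"ylu":40}}
After op 3 (add /kj/iv 10): {"c":[86,69,53,12],"ke":89,"kj":{"aoh":61,"fw":90,"ilq":35,"iv":10,"ylu":40}}
After op 4 (replace /kj/aoh 73): {"c":[86,69,53,12],"ke":89,"kj":{"aoh":73,"fw":90,"ilq":35,"iv":10,"ylu":40}}
After op 5 (replace /c/1 86): {"c":[86,86,53,12],"ke":89,"kj":{"aoh":73,"fw":90,"ilq":35,"iv":10,"ylu":40}}
After op 6 (replace /kj/ylu 87): {"c":[86,86,53,12],"ke":89,"kj":{"aoh":73,"fw":90,"ilq":35,"iv":10,"ylu":87}}
After op 7 (remove /ke): {"c":[86,86,53,12],"kj":{"aoh":73,"fw":90,"ilq":35,"iv":10,"ylu":87}}
After op 8 (remove /c/2): {"c":[86,86,12],"kj":{"aoh":73,"fw":90,"ilq":35,"iv":10,"ylu":87}}
After op 9 (add /kj/nha 19): {"c":[86,86,12],"kj":{"aoh":73,"fw":90,"ilq":35,"iv":10,"nha":19,"ylu":87}}
After op 10 (replace /c 46): {"c":46,"kj":{"aoh":73,"fw":90,"ilq":35,"iv":10,"nha":19,"ylu":87}}
After op 11 (replace /kj/iv 76): {"c":46,"kj":{"aoh":73,"fw":90,"ilq":35,"iv":76,"nha":19,"ylu":87}}
After op 12 (remove /kj/nha): {"c":46,"kj":{"aoh":73,"fw":90,"ilq":35,"iv":76,"ylu":87}}
After op 13 (remove /kj/ilq): {"c":46,"kj":{"aoh":73,"fw":90,"iv":76,"ylu":87}}
After op 14 (replace /kj/ylu 53): {"c":46,"kj":{"aoh":73,"fw":90,"iv":76,"ylu":53}}
After op 15 (add /n 4): {"c":46,"kj":{"aoh":73,"fw":90,"iv":76,"ylu":53},"n":4}
After op 16 (replace /kj/ylu 90): {"c":46,"kj":{"aoh":73,"fw":90,"iv":76,"ylu":90},"n":4}
Value at /kj/aoh: 73

Answer: 73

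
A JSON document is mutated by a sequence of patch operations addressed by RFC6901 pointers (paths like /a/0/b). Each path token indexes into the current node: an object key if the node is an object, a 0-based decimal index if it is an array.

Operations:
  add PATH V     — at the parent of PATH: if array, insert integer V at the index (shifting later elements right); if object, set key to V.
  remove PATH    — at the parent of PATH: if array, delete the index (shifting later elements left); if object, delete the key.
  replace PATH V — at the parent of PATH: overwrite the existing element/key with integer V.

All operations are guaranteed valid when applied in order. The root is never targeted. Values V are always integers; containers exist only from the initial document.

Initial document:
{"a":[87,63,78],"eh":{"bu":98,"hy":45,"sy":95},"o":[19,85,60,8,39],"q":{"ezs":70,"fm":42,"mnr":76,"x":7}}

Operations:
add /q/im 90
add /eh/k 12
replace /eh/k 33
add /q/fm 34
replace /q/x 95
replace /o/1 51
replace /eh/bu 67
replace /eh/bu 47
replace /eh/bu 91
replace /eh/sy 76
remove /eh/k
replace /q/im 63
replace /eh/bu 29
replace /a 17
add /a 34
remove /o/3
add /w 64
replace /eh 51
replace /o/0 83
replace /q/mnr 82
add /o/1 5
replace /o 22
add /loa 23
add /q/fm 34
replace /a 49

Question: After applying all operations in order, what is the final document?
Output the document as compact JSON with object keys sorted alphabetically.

Answer: {"a":49,"eh":51,"loa":23,"o":22,"q":{"ezs":70,"fm":34,"im":63,"mnr":82,"x":95},"w":64}

Derivation:
After op 1 (add /q/im 90): {"a":[87,63,78],"eh":{"bu":98,"hy":45,"sy":95},"o":[19,85,60,8,39],"q":{"ezs":70,"fm":42,"im":90,"mnr":76,"x":7}}
After op 2 (add /eh/k 12): {"a":[87,63,78],"eh":{"bu":98,"hy":45,"k":12,"sy":95},"o":[19,85,60,8,39],"q":{"ezs":70,"fm":42,"im":90,"mnr":76,"x":7}}
After op 3 (replace /eh/k 33): {"a":[87,63,78],"eh":{"bu":98,"hy":45,"k":33,"sy":95},"o":[19,85,60,8,39],"q":{"ezs":70,"fm":42,"im":90,"mnr":76,"x":7}}
After op 4 (add /q/fm 34): {"a":[87,63,78],"eh":{"bu":98,"hy":45,"k":33,"sy":95},"o":[19,85,60,8,39],"q":{"ezs":70,"fm":34,"im":90,"mnr":76,"x":7}}
After op 5 (replace /q/x 95): {"a":[87,63,78],"eh":{"bu":98,"hy":45,"k":33,"sy":95},"o":[19,85,60,8,39],"q":{"ezs":70,"fm":34,"im":90,"mnr":76,"x":95}}
After op 6 (replace /o/1 51): {"a":[87,63,78],"eh":{"bu":98,"hy":45,"k":33,"sy":95},"o":[19,51,60,8,39],"q":{"ezs":70,"fm":34,"im":90,"mnr":76,"x":95}}
After op 7 (replace /eh/bu 67): {"a":[87,63,78],"eh":{"bu":67,"hy":45,"k":33,"sy":95},"o":[19,51,60,8,39],"q":{"ezs":70,"fm":34,"im":90,"mnr":76,"x":95}}
After op 8 (replace /eh/bu 47): {"a":[87,63,78],"eh":{"bu":47,"hy":45,"k":33,"sy":95},"o":[19,51,60,8,39],"q":{"ezs":70,"fm":34,"im":90,"mnr":76,"x":95}}
After op 9 (replace /eh/bu 91): {"a":[87,63,78],"eh":{"bu":91,"hy":45,"k":33,"sy":95},"o":[19,51,60,8,39],"q":{"ezs":70,"fm":34,"im":90,"mnr":76,"x":95}}
After op 10 (replace /eh/sy 76): {"a":[87,63,78],"eh":{"bu":91,"hy":45,"k":33,"sy":76},"o":[19,51,60,8,39],"q":{"ezs":70,"fm":34,"im":90,"mnr":76,"x":95}}
After op 11 (remove /eh/k): {"a":[87,63,78],"eh":{"bu":91,"hy":45,"sy":76},"o":[19,51,60,8,39],"q":{"ezs":70,"fm":34,"im":90,"mnr":76,"x":95}}
After op 12 (replace /q/im 63): {"a":[87,63,78],"eh":{"bu":91,"hy":45,"sy":76},"o":[19,51,60,8,39],"q":{"ezs":70,"fm":34,"im":63,"mnr":76,"x":95}}
After op 13 (replace /eh/bu 29): {"a":[87,63,78],"eh":{"bu":29,"hy":45,"sy":76},"o":[19,51,60,8,39],"q":{"ezs":70,"fm":34,"im":63,"mnr":76,"x":95}}
After op 14 (replace /a 17): {"a":17,"eh":{"bu":29,"hy":45,"sy":76},"o":[19,51,60,8,39],"q":{"ezs":70,"fm":34,"im":63,"mnr":76,"x":95}}
After op 15 (add /a 34): {"a":34,"eh":{"bu":29,"hy":45,"sy":76},"o":[19,51,60,8,39],"q":{"ezs":70,"fm":34,"im":63,"mnr":76,"x":95}}
After op 16 (remove /o/3): {"a":34,"eh":{"bu":29,"hy":45,"sy":76},"o":[19,51,60,39],"q":{"ezs":70,"fm":34,"im":63,"mnr":76,"x":95}}
After op 17 (add /w 64): {"a":34,"eh":{"bu":29,"hy":45,"sy":76},"o":[19,51,60,39],"q":{"ezs":70,"fm":34,"im":63,"mnr":76,"x":95},"w":64}
After op 18 (replace /eh 51): {"a":34,"eh":51,"o":[19,51,60,39],"q":{"ezs":70,"fm":34,"im":63,"mnr":76,"x":95},"w":64}
After op 19 (replace /o/0 83): {"a":34,"eh":51,"o":[83,51,60,39],"q":{"ezs":70,"fm":34,"im":63,"mnr":76,"x":95},"w":64}
After op 20 (replace /q/mnr 82): {"a":34,"eh":51,"o":[83,51,60,39],"q":{"ezs":70,"fm":34,"im":63,"mnr":82,"x":95},"w":64}
After op 21 (add /o/1 5): {"a":34,"eh":51,"o":[83,5,51,60,39],"q":{"ezs":70,"fm":34,"im":63,"mnr":82,"x":95},"w":64}
After op 22 (replace /o 22): {"a":34,"eh":51,"o":22,"q":{"ezs":70,"fm":34,"im":63,"mnr":82,"x":95},"w":64}
After op 23 (add /loa 23): {"a":34,"eh":51,"loa":23,"o":22,"q":{"ezs":70,"fm":34,"im":63,"mnr":82,"x":95},"w":64}
After op 24 (add /q/fm 34): {"a":34,"eh":51,"loa":23,"o":22,"q":{"ezs":70,"fm":34,"im":63,"mnr":82,"x":95},"w":64}
After op 25 (replace /a 49): {"a":49,"eh":51,"loa":23,"o":22,"q":{"ezs":70,"fm":34,"im":63,"mnr":82,"x":95},"w":64}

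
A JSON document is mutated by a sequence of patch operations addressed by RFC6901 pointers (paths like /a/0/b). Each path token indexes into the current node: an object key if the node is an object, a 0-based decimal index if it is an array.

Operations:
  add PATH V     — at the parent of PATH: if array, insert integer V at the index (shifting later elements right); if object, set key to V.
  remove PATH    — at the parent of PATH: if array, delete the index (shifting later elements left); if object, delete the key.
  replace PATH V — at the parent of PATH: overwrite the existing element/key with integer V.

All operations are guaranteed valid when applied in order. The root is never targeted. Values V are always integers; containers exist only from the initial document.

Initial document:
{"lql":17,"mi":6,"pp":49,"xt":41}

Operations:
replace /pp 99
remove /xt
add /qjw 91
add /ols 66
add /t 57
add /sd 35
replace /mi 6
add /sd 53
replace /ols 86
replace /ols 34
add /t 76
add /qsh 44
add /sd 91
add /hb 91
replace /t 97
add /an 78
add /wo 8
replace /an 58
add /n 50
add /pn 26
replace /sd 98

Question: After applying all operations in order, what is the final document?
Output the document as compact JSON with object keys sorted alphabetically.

After op 1 (replace /pp 99): {"lql":17,"mi":6,"pp":99,"xt":41}
After op 2 (remove /xt): {"lql":17,"mi":6,"pp":99}
After op 3 (add /qjw 91): {"lql":17,"mi":6,"pp":99,"qjw":91}
After op 4 (add /ols 66): {"lql":17,"mi":6,"ols":66,"pp":99,"qjw":91}
After op 5 (add /t 57): {"lql":17,"mi":6,"ols":66,"pp":99,"qjw":91,"t":57}
After op 6 (add /sd 35): {"lql":17,"mi":6,"ols":66,"pp":99,"qjw":91,"sd":35,"t":57}
After op 7 (replace /mi 6): {"lql":17,"mi":6,"ols":66,"pp":99,"qjw":91,"sd":35,"t":57}
After op 8 (add /sd 53): {"lql":17,"mi":6,"ols":66,"pp":99,"qjw":91,"sd":53,"t":57}
After op 9 (replace /ols 86): {"lql":17,"mi":6,"ols":86,"pp":99,"qjw":91,"sd":53,"t":57}
After op 10 (replace /ols 34): {"lql":17,"mi":6,"ols":34,"pp":99,"qjw":91,"sd":53,"t":57}
After op 11 (add /t 76): {"lql":17,"mi":6,"ols":34,"pp":99,"qjw":91,"sd":53,"t":76}
After op 12 (add /qsh 44): {"lql":17,"mi":6,"ols":34,"pp":99,"qjw":91,"qsh":44,"sd":53,"t":76}
After op 13 (add /sd 91): {"lql":17,"mi":6,"ols":34,"pp":99,"qjw":91,"qsh":44,"sd":91,"t":76}
After op 14 (add /hb 91): {"hb":91,"lql":17,"mi":6,"ols":34,"pp":99,"qjw":91,"qsh":44,"sd":91,"t":76}
After op 15 (replace /t 97): {"hb":91,"lql":17,"mi":6,"ols":34,"pp":99,"qjw":91,"qsh":44,"sd":91,"t":97}
After op 16 (add /an 78): {"an":78,"hb":91,"lql":17,"mi":6,"ols":34,"pp":99,"qjw":91,"qsh":44,"sd":91,"t":97}
After op 17 (add /wo 8): {"an":78,"hb":91,"lql":17,"mi":6,"ols":34,"pp":99,"qjw":91,"qsh":44,"sd":91,"t":97,"wo":8}
After op 18 (replace /an 58): {"an":58,"hb":91,"lql":17,"mi":6,"ols":34,"pp":99,"qjw":91,"qsh":44,"sd":91,"t":97,"wo":8}
After op 19 (add /n 50): {"an":58,"hb":91,"lql":17,"mi":6,"n":50,"ols":34,"pp":99,"qjw":91,"qsh":44,"sd":91,"t":97,"wo":8}
After op 20 (add /pn 26): {"an":58,"hb":91,"lql":17,"mi":6,"n":50,"ols":34,"pn":26,"pp":99,"qjw":91,"qsh":44,"sd":91,"t":97,"wo":8}
After op 21 (replace /sd 98): {"an":58,"hb":91,"lql":17,"mi":6,"n":50,"ols":34,"pn":26,"pp":99,"qjw":91,"qsh":44,"sd":98,"t":97,"wo":8}

Answer: {"an":58,"hb":91,"lql":17,"mi":6,"n":50,"ols":34,"pn":26,"pp":99,"qjw":91,"qsh":44,"sd":98,"t":97,"wo":8}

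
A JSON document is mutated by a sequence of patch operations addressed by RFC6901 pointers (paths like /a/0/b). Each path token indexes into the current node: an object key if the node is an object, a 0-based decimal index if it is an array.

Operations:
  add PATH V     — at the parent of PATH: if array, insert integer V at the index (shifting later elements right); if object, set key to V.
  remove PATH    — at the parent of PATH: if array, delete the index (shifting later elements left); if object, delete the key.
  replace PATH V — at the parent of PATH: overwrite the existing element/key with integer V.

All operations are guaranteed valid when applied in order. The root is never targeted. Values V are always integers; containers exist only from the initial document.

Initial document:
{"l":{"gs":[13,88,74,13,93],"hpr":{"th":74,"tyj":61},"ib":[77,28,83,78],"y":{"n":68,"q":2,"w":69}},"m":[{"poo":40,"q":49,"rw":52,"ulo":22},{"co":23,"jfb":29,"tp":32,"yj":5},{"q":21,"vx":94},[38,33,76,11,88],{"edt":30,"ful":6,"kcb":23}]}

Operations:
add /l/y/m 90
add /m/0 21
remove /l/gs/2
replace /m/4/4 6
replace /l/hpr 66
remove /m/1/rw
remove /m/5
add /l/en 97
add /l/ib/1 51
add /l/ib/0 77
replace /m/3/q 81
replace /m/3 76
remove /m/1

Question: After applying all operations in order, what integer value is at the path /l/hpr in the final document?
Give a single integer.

Answer: 66

Derivation:
After op 1 (add /l/y/m 90): {"l":{"gs":[13,88,74,13,93],"hpr":{"th":74,"tyj":61},"ib":[77,28,83,78],"y":{"m":90,"n":68,"q":2,"w":69}},"m":[{"poo":40,"q":49,"rw":52,"ulo":22},{"co":23,"jfb":29,"tp":32,"yj":5},{"q":21,"vx":94},[38,33,76,11,88],{"edt":30,"ful":6,"kcb":23}]}
After op 2 (add /m/0 21): {"l":{"gs":[13,88,74,13,93],"hpr":{"th":74,"tyj":61},"ib":[77,28,83,78],"y":{"m":90,"n":68,"q":2,"w":69}},"m":[21,{"poo":40,"q":49,"rw":52,"ulo":22},{"co":23,"jfb":29,"tp":32,"yj":5},{"q":21,"vx":94},[38,33,76,11,88],{"edt":30,"ful":6,"kcb":23}]}
After op 3 (remove /l/gs/2): {"l":{"gs":[13,88,13,93],"hpr":{"th":74,"tyj":61},"ib":[77,28,83,78],"y":{"m":90,"n":68,"q":2,"w":69}},"m":[21,{"poo":40,"q":49,"rw":52,"ulo":22},{"co":23,"jfb":29,"tp":32,"yj":5},{"q":21,"vx":94},[38,33,76,11,88],{"edt":30,"ful":6,"kcb":23}]}
After op 4 (replace /m/4/4 6): {"l":{"gs":[13,88,13,93],"hpr":{"th":74,"tyj":61},"ib":[77,28,83,78],"y":{"m":90,"n":68,"q":2,"w":69}},"m":[21,{"poo":40,"q":49,"rw":52,"ulo":22},{"co":23,"jfb":29,"tp":32,"yj":5},{"q":21,"vx":94},[38,33,76,11,6],{"edt":30,"ful":6,"kcb":23}]}
After op 5 (replace /l/hpr 66): {"l":{"gs":[13,88,13,93],"hpr":66,"ib":[77,28,83,78],"y":{"m":90,"n":68,"q":2,"w":69}},"m":[21,{"poo":40,"q":49,"rw":52,"ulo":22},{"co":23,"jfb":29,"tp":32,"yj":5},{"q":21,"vx":94},[38,33,76,11,6],{"edt":30,"ful":6,"kcb":23}]}
After op 6 (remove /m/1/rw): {"l":{"gs":[13,88,13,93],"hpr":66,"ib":[77,28,83,78],"y":{"m":90,"n":68,"q":2,"w":69}},"m":[21,{"poo":40,"q":49,"ulo":22},{"co":23,"jfb":29,"tp":32,"yj":5},{"q":21,"vx":94},[38,33,76,11,6],{"edt":30,"ful":6,"kcb":23}]}
After op 7 (remove /m/5): {"l":{"gs":[13,88,13,93],"hpr":66,"ib":[77,28,83,78],"y":{"m":90,"n":68,"q":2,"w":69}},"m":[21,{"poo":40,"q":49,"ulo":22},{"co":23,"jfb":29,"tp":32,"yj":5},{"q":21,"vx":94},[38,33,76,11,6]]}
After op 8 (add /l/en 97): {"l":{"en":97,"gs":[13,88,13,93],"hpr":66,"ib":[77,28,83,78],"y":{"m":90,"n":68,"q":2,"w":69}},"m":[21,{"poo":40,"q":49,"ulo":22},{"co":23,"jfb":29,"tp":32,"yj":5},{"q":21,"vx":94},[38,33,76,11,6]]}
After op 9 (add /l/ib/1 51): {"l":{"en":97,"gs":[13,88,13,93],"hpr":66,"ib":[77,51,28,83,78],"y":{"m":90,"n":68,"q":2,"w":69}},"m":[21,{"poo":40,"q":49,"ulo":22},{"co":23,"jfb":29,"tp":32,"yj":5},{"q":21,"vx":94},[38,33,76,11,6]]}
After op 10 (add /l/ib/0 77): {"l":{"en":97,"gs":[13,88,13,93],"hpr":66,"ib":[77,77,51,28,83,78],"y":{"m":90,"n":68,"q":2,"w":69}},"m":[21,{"poo":40,"q":49,"ulo":22},{"co":23,"jfb":29,"tp":32,"yj":5},{"q":21,"vx":94},[38,33,76,11,6]]}
After op 11 (replace /m/3/q 81): {"l":{"en":97,"gs":[13,88,13,93],"hpr":66,"ib":[77,77,51,28,83,78],"y":{"m":90,"n":68,"q":2,"w":69}},"m":[21,{"poo":40,"q":49,"ulo":22},{"co":23,"jfb":29,"tp":32,"yj":5},{"q":81,"vx":94},[38,33,76,11,6]]}
After op 12 (replace /m/3 76): {"l":{"en":97,"gs":[13,88,13,93],"hpr":66,"ib":[77,77,51,28,83,78],"y":{"m":90,"n":68,"q":2,"w":69}},"m":[21,{"poo":40,"q":49,"ulo":22},{"co":23,"jfb":29,"tp":32,"yj":5},76,[38,33,76,11,6]]}
After op 13 (remove /m/1): {"l":{"en":97,"gs":[13,88,13,93],"hpr":66,"ib":[77,77,51,28,83,78],"y":{"m":90,"n":68,"q":2,"w":69}},"m":[21,{"co":23,"jfb":29,"tp":32,"yj":5},76,[38,33,76,11,6]]}
Value at /l/hpr: 66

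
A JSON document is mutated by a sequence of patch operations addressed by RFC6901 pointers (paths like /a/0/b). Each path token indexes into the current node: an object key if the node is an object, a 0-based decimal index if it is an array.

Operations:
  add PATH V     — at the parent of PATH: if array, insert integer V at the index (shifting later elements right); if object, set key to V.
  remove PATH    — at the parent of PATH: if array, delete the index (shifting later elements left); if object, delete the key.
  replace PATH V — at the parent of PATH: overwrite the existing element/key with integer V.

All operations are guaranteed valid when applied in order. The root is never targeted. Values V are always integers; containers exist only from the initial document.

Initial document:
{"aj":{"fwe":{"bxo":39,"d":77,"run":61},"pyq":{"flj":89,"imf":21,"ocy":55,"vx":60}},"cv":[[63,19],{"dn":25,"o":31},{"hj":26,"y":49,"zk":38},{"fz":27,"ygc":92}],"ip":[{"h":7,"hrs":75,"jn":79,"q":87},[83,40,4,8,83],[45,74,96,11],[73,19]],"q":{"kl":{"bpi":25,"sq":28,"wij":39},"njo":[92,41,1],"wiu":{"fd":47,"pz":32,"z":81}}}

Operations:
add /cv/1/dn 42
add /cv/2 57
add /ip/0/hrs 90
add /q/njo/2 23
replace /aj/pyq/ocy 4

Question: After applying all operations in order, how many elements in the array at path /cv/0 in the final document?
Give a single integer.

Answer: 2

Derivation:
After op 1 (add /cv/1/dn 42): {"aj":{"fwe":{"bxo":39,"d":77,"run":61},"pyq":{"flj":89,"imf":21,"ocy":55,"vx":60}},"cv":[[63,19],{"dn":42,"o":31},{"hj":26,"y":49,"zk":38},{"fz":27,"ygc":92}],"ip":[{"h":7,"hrs":75,"jn":79,"q":87},[83,40,4,8,83],[45,74,96,11],[73,19]],"q":{"kl":{"bpi":25,"sq":28,"wij":39},"njo":[92,41,1],"wiu":{"fd":47,"pz":32,"z":81}}}
After op 2 (add /cv/2 57): {"aj":{"fwe":{"bxo":39,"d":77,"run":61},"pyq":{"flj":89,"imf":21,"ocy":55,"vx":60}},"cv":[[63,19],{"dn":42,"o":31},57,{"hj":26,"y":49,"zk":38},{"fz":27,"ygc":92}],"ip":[{"h":7,"hrs":75,"jn":79,"q":87},[83,40,4,8,83],[45,74,96,11],[73,19]],"q":{"kl":{"bpi":25,"sq":28,"wij":39},"njo":[92,41,1],"wiu":{"fd":47,"pz":32,"z":81}}}
After op 3 (add /ip/0/hrs 90): {"aj":{"fwe":{"bxo":39,"d":77,"run":61},"pyq":{"flj":89,"imf":21,"ocy":55,"vx":60}},"cv":[[63,19],{"dn":42,"o":31},57,{"hj":26,"y":49,"zk":38},{"fz":27,"ygc":92}],"ip":[{"h":7,"hrs":90,"jn":79,"q":87},[83,40,4,8,83],[45,74,96,11],[73,19]],"q":{"kl":{"bpi":25,"sq":28,"wij":39},"njo":[92,41,1],"wiu":{"fd":47,"pz":32,"z":81}}}
After op 4 (add /q/njo/2 23): {"aj":{"fwe":{"bxo":39,"d":77,"run":61},"pyq":{"flj":89,"imf":21,"ocy":55,"vx":60}},"cv":[[63,19],{"dn":42,"o":31},57,{"hj":26,"y":49,"zk":38},{"fz":27,"ygc":92}],"ip":[{"h":7,"hrs":90,"jn":79,"q":87},[83,40,4,8,83],[45,74,96,11],[73,19]],"q":{"kl":{"bpi":25,"sq":28,"wij":39},"njo":[92,41,23,1],"wiu":{"fd":47,"pz":32,"z":81}}}
After op 5 (replace /aj/pyq/ocy 4): {"aj":{"fwe":{"bxo":39,"d":77,"run":61},"pyq":{"flj":89,"imf":21,"ocy":4,"vx":60}},"cv":[[63,19],{"dn":42,"o":31},57,{"hj":26,"y":49,"zk":38},{"fz":27,"ygc":92}],"ip":[{"h":7,"hrs":90,"jn":79,"q":87},[83,40,4,8,83],[45,74,96,11],[73,19]],"q":{"kl":{"bpi":25,"sq":28,"wij":39},"njo":[92,41,23,1],"wiu":{"fd":47,"pz":32,"z":81}}}
Size at path /cv/0: 2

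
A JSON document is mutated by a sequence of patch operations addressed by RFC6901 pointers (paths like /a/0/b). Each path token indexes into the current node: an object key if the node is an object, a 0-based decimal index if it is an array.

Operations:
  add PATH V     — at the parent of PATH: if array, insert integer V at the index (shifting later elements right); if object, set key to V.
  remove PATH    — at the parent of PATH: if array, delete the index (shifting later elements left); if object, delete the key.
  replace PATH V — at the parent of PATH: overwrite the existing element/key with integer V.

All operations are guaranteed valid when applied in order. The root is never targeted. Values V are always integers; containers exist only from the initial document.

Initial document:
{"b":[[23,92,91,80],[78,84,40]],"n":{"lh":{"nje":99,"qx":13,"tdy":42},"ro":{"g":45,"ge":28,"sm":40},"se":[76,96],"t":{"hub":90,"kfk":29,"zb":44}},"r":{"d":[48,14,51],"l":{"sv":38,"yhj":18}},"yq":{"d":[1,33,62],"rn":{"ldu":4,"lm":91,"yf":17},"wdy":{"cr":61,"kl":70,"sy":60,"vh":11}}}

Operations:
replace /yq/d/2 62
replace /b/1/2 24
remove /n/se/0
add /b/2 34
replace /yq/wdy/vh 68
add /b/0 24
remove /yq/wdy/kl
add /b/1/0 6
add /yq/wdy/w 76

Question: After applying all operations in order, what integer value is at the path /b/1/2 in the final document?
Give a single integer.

Answer: 92

Derivation:
After op 1 (replace /yq/d/2 62): {"b":[[23,92,91,80],[78,84,40]],"n":{"lh":{"nje":99,"qx":13,"tdy":42},"ro":{"g":45,"ge":28,"sm":40},"se":[76,96],"t":{"hub":90,"kfk":29,"zb":44}},"r":{"d":[48,14,51],"l":{"sv":38,"yhj":18}},"yq":{"d":[1,33,62],"rn":{"ldu":4,"lm":91,"yf":17},"wdy":{"cr":61,"kl":70,"sy":60,"vh":11}}}
After op 2 (replace /b/1/2 24): {"b":[[23,92,91,80],[78,84,24]],"n":{"lh":{"nje":99,"qx":13,"tdy":42},"ro":{"g":45,"ge":28,"sm":40},"se":[76,96],"t":{"hub":90,"kfk":29,"zb":44}},"r":{"d":[48,14,51],"l":{"sv":38,"yhj":18}},"yq":{"d":[1,33,62],"rn":{"ldu":4,"lm":91,"yf":17},"wdy":{"cr":61,"kl":70,"sy":60,"vh":11}}}
After op 3 (remove /n/se/0): {"b":[[23,92,91,80],[78,84,24]],"n":{"lh":{"nje":99,"qx":13,"tdy":42},"ro":{"g":45,"ge":28,"sm":40},"se":[96],"t":{"hub":90,"kfk":29,"zb":44}},"r":{"d":[48,14,51],"l":{"sv":38,"yhj":18}},"yq":{"d":[1,33,62],"rn":{"ldu":4,"lm":91,"yf":17},"wdy":{"cr":61,"kl":70,"sy":60,"vh":11}}}
After op 4 (add /b/2 34): {"b":[[23,92,91,80],[78,84,24],34],"n":{"lh":{"nje":99,"qx":13,"tdy":42},"ro":{"g":45,"ge":28,"sm":40},"se":[96],"t":{"hub":90,"kfk":29,"zb":44}},"r":{"d":[48,14,51],"l":{"sv":38,"yhj":18}},"yq":{"d":[1,33,62],"rn":{"ldu":4,"lm":91,"yf":17},"wdy":{"cr":61,"kl":70,"sy":60,"vh":11}}}
After op 5 (replace /yq/wdy/vh 68): {"b":[[23,92,91,80],[78,84,24],34],"n":{"lh":{"nje":99,"qx":13,"tdy":42},"ro":{"g":45,"ge":28,"sm":40},"se":[96],"t":{"hub":90,"kfk":29,"zb":44}},"r":{"d":[48,14,51],"l":{"sv":38,"yhj":18}},"yq":{"d":[1,33,62],"rn":{"ldu":4,"lm":91,"yf":17},"wdy":{"cr":61,"kl":70,"sy":60,"vh":68}}}
After op 6 (add /b/0 24): {"b":[24,[23,92,91,80],[78,84,24],34],"n":{"lh":{"nje":99,"qx":13,"tdy":42},"ro":{"g":45,"ge":28,"sm":40},"se":[96],"t":{"hub":90,"kfk":29,"zb":44}},"r":{"d":[48,14,51],"l":{"sv":38,"yhj":18}},"yq":{"d":[1,33,62],"rn":{"ldu":4,"lm":91,"yf":17},"wdy":{"cr":61,"kl":70,"sy":60,"vh":68}}}
After op 7 (remove /yq/wdy/kl): {"b":[24,[23,92,91,80],[78,84,24],34],"n":{"lh":{"nje":99,"qx":13,"tdy":42},"ro":{"g":45,"ge":28,"sm":40},"se":[96],"t":{"hub":90,"kfk":29,"zb":44}},"r":{"d":[48,14,51],"l":{"sv":38,"yhj":18}},"yq":{"d":[1,33,62],"rn":{"ldu":4,"lm":91,"yf":17},"wdy":{"cr":61,"sy":60,"vh":68}}}
After op 8 (add /b/1/0 6): {"b":[24,[6,23,92,91,80],[78,84,24],34],"n":{"lh":{"nje":99,"qx":13,"tdy":42},"ro":{"g":45,"ge":28,"sm":40},"se":[96],"t":{"hub":90,"kfk":29,"zb":44}},"r":{"d":[48,14,51],"l":{"sv":38,"yhj":18}},"yq":{"d":[1,33,62],"rn":{"ldu":4,"lm":91,"yf":17},"wdy":{"cr":61,"sy":60,"vh":68}}}
After op 9 (add /yq/wdy/w 76): {"b":[24,[6,23,92,91,80],[78,84,24],34],"n":{"lh":{"nje":99,"qx":13,"tdy":42},"ro":{"g":45,"ge":28,"sm":40},"se":[96],"t":{"hub":90,"kfk":29,"zb":44}},"r":{"d":[48,14,51],"l":{"sv":38,"yhj":18}},"yq":{"d":[1,33,62],"rn":{"ldu":4,"lm":91,"yf":17},"wdy":{"cr":61,"sy":60,"vh":68,"w":76}}}
Value at /b/1/2: 92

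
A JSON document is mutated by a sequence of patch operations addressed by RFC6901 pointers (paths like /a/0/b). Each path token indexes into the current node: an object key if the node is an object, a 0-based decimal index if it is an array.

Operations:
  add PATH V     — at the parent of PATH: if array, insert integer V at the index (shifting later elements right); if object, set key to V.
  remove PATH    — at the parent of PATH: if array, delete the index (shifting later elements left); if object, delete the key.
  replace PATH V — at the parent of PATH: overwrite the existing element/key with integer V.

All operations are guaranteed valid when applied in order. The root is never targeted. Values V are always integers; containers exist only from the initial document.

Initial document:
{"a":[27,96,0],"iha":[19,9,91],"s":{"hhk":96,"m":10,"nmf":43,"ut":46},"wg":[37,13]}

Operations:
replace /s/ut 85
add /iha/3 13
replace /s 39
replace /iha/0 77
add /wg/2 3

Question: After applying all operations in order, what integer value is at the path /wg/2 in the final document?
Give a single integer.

Answer: 3

Derivation:
After op 1 (replace /s/ut 85): {"a":[27,96,0],"iha":[19,9,91],"s":{"hhk":96,"m":10,"nmf":43,"ut":85},"wg":[37,13]}
After op 2 (add /iha/3 13): {"a":[27,96,0],"iha":[19,9,91,13],"s":{"hhk":96,"m":10,"nmf":43,"ut":85},"wg":[37,13]}
After op 3 (replace /s 39): {"a":[27,96,0],"iha":[19,9,91,13],"s":39,"wg":[37,13]}
After op 4 (replace /iha/0 77): {"a":[27,96,0],"iha":[77,9,91,13],"s":39,"wg":[37,13]}
After op 5 (add /wg/2 3): {"a":[27,96,0],"iha":[77,9,91,13],"s":39,"wg":[37,13,3]}
Value at /wg/2: 3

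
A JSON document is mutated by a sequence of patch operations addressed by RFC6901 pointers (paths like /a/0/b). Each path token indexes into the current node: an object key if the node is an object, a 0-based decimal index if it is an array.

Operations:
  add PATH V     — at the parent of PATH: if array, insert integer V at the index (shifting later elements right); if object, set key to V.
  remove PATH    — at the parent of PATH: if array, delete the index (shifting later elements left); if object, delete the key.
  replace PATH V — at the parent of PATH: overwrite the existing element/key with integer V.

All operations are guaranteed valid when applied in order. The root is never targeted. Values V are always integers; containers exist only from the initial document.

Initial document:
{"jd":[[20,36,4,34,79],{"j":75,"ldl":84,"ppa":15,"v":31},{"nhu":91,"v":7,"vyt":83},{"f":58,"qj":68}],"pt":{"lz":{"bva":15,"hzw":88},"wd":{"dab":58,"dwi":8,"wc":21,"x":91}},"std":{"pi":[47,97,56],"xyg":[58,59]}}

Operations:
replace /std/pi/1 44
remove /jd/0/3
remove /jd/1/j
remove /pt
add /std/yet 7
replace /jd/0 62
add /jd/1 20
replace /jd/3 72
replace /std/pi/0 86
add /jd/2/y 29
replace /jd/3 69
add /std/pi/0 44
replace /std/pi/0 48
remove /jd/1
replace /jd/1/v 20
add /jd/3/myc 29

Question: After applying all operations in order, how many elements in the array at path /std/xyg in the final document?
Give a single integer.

After op 1 (replace /std/pi/1 44): {"jd":[[20,36,4,34,79],{"j":75,"ldl":84,"ppa":15,"v":31},{"nhu":91,"v":7,"vyt":83},{"f":58,"qj":68}],"pt":{"lz":{"bva":15,"hzw":88},"wd":{"dab":58,"dwi":8,"wc":21,"x":91}},"std":{"pi":[47,44,56],"xyg":[58,59]}}
After op 2 (remove /jd/0/3): {"jd":[[20,36,4,79],{"j":75,"ldl":84,"ppa":15,"v":31},{"nhu":91,"v":7,"vyt":83},{"f":58,"qj":68}],"pt":{"lz":{"bva":15,"hzw":88},"wd":{"dab":58,"dwi":8,"wc":21,"x":91}},"std":{"pi":[47,44,56],"xyg":[58,59]}}
After op 3 (remove /jd/1/j): {"jd":[[20,36,4,79],{"ldl":84,"ppa":15,"v":31},{"nhu":91,"v":7,"vyt":83},{"f":58,"qj":68}],"pt":{"lz":{"bva":15,"hzw":88},"wd":{"dab":58,"dwi":8,"wc":21,"x":91}},"std":{"pi":[47,44,56],"xyg":[58,59]}}
After op 4 (remove /pt): {"jd":[[20,36,4,79],{"ldl":84,"ppa":15,"v":31},{"nhu":91,"v":7,"vyt":83},{"f":58,"qj":68}],"std":{"pi":[47,44,56],"xyg":[58,59]}}
After op 5 (add /std/yet 7): {"jd":[[20,36,4,79],{"ldl":84,"ppa":15,"v":31},{"nhu":91,"v":7,"vyt":83},{"f":58,"qj":68}],"std":{"pi":[47,44,56],"xyg":[58,59],"yet":7}}
After op 6 (replace /jd/0 62): {"jd":[62,{"ldl":84,"ppa":15,"v":31},{"nhu":91,"v":7,"vyt":83},{"f":58,"qj":68}],"std":{"pi":[47,44,56],"xyg":[58,59],"yet":7}}
After op 7 (add /jd/1 20): {"jd":[62,20,{"ldl":84,"ppa":15,"v":31},{"nhu":91,"v":7,"vyt":83},{"f":58,"qj":68}],"std":{"pi":[47,44,56],"xyg":[58,59],"yet":7}}
After op 8 (replace /jd/3 72): {"jd":[62,20,{"ldl":84,"ppa":15,"v":31},72,{"f":58,"qj":68}],"std":{"pi":[47,44,56],"xyg":[58,59],"yet":7}}
After op 9 (replace /std/pi/0 86): {"jd":[62,20,{"ldl":84,"ppa":15,"v":31},72,{"f":58,"qj":68}],"std":{"pi":[86,44,56],"xyg":[58,59],"yet":7}}
After op 10 (add /jd/2/y 29): {"jd":[62,20,{"ldl":84,"ppa":15,"v":31,"y":29},72,{"f":58,"qj":68}],"std":{"pi":[86,44,56],"xyg":[58,59],"yet":7}}
After op 11 (replace /jd/3 69): {"jd":[62,20,{"ldl":84,"ppa":15,"v":31,"y":29},69,{"f":58,"qj":68}],"std":{"pi":[86,44,56],"xyg":[58,59],"yet":7}}
After op 12 (add /std/pi/0 44): {"jd":[62,20,{"ldl":84,"ppa":15,"v":31,"y":29},69,{"f":58,"qj":68}],"std":{"pi":[44,86,44,56],"xyg":[58,59],"yet":7}}
After op 13 (replace /std/pi/0 48): {"jd":[62,20,{"ldl":84,"ppa":15,"v":31,"y":29},69,{"f":58,"qj":68}],"std":{"pi":[48,86,44,56],"xyg":[58,59],"yet":7}}
After op 14 (remove /jd/1): {"jd":[62,{"ldl":84,"ppa":15,"v":31,"y":29},69,{"f":58,"qj":68}],"std":{"pi":[48,86,44,56],"xyg":[58,59],"yet":7}}
After op 15 (replace /jd/1/v 20): {"jd":[62,{"ldl":84,"ppa":15,"v":20,"y":29},69,{"f":58,"qj":68}],"std":{"pi":[48,86,44,56],"xyg":[58,59],"yet":7}}
After op 16 (add /jd/3/myc 29): {"jd":[62,{"ldl":84,"ppa":15,"v":20,"y":29},69,{"f":58,"myc":29,"qj":68}],"std":{"pi":[48,86,44,56],"xyg":[58,59],"yet":7}}
Size at path /std/xyg: 2

Answer: 2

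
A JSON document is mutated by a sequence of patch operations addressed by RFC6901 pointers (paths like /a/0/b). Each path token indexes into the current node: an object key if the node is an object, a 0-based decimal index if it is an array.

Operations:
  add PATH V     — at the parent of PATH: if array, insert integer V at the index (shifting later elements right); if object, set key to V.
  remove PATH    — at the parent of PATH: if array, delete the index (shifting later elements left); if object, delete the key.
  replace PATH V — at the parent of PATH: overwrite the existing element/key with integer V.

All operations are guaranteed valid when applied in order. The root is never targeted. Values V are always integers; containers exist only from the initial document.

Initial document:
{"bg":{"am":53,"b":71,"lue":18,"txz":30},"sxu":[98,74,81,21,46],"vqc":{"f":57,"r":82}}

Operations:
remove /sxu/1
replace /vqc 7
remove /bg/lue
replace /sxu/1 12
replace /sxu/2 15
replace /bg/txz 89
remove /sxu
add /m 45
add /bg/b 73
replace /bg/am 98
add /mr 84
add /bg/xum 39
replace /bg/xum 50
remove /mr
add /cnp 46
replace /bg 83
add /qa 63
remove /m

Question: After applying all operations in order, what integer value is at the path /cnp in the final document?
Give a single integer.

After op 1 (remove /sxu/1): {"bg":{"am":53,"b":71,"lue":18,"txz":30},"sxu":[98,81,21,46],"vqc":{"f":57,"r":82}}
After op 2 (replace /vqc 7): {"bg":{"am":53,"b":71,"lue":18,"txz":30},"sxu":[98,81,21,46],"vqc":7}
After op 3 (remove /bg/lue): {"bg":{"am":53,"b":71,"txz":30},"sxu":[98,81,21,46],"vqc":7}
After op 4 (replace /sxu/1 12): {"bg":{"am":53,"b":71,"txz":30},"sxu":[98,12,21,46],"vqc":7}
After op 5 (replace /sxu/2 15): {"bg":{"am":53,"b":71,"txz":30},"sxu":[98,12,15,46],"vqc":7}
After op 6 (replace /bg/txz 89): {"bg":{"am":53,"b":71,"txz":89},"sxu":[98,12,15,46],"vqc":7}
After op 7 (remove /sxu): {"bg":{"am":53,"b":71,"txz":89},"vqc":7}
After op 8 (add /m 45): {"bg":{"am":53,"b":71,"txz":89},"m":45,"vqc":7}
After op 9 (add /bg/b 73): {"bg":{"am":53,"b":73,"txz":89},"m":45,"vqc":7}
After op 10 (replace /bg/am 98): {"bg":{"am":98,"b":73,"txz":89},"m":45,"vqc":7}
After op 11 (add /mr 84): {"bg":{"am":98,"b":73,"txz":89},"m":45,"mr":84,"vqc":7}
After op 12 (add /bg/xum 39): {"bg":{"am":98,"b":73,"txz":89,"xum":39},"m":45,"mr":84,"vqc":7}
After op 13 (replace /bg/xum 50): {"bg":{"am":98,"b":73,"txz":89,"xum":50},"m":45,"mr":84,"vqc":7}
After op 14 (remove /mr): {"bg":{"am":98,"b":73,"txz":89,"xum":50},"m":45,"vqc":7}
After op 15 (add /cnp 46): {"bg":{"am":98,"b":73,"txz":89,"xum":50},"cnp":46,"m":45,"vqc":7}
After op 16 (replace /bg 83): {"bg":83,"cnp":46,"m":45,"vqc":7}
After op 17 (add /qa 63): {"bg":83,"cnp":46,"m":45,"qa":63,"vqc":7}
After op 18 (remove /m): {"bg":83,"cnp":46,"qa":63,"vqc":7}
Value at /cnp: 46

Answer: 46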